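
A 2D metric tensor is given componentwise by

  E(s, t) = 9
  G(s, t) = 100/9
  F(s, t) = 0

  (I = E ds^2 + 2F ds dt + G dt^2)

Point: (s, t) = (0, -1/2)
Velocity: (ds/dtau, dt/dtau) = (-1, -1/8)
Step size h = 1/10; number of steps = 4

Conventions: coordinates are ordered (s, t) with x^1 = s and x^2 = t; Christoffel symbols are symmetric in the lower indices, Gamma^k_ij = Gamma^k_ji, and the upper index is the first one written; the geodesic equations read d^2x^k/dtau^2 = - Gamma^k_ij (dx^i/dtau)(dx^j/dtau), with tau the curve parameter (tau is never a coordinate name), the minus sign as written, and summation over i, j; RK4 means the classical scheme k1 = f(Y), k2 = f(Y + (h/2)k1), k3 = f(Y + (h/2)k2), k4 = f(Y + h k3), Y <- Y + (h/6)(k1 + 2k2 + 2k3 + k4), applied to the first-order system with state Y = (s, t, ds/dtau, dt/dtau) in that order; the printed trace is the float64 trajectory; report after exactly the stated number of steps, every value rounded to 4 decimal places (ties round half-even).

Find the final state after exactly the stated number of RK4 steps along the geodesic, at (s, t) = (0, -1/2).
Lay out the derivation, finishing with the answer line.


f(Y) = (ds/dtau, dt/dtau, -Gamma^s_ij Y'^i Y'^j, -Gamma^t_ij Y'^i Y'^j) with the Gammas evaluated at the stage position; h = 0.100000; intermediate values shown to 6 dp
step 0: s = 0.0000, t = -0.5000, ds/dtau = -1.0000, dt/dtau = -0.1250
step 1:
  k1: at (s, t) = (0.000000, -0.500000), (ds/dtau, dt/dtau) = (-1.000000, -0.125000); Gamma_sss = 0.000000, Gamma_sst = 0.000000, Gamma_stt = 0.000000, Gamma_tss = 0.000000, Gamma_tst = 0.000000, Gamma_ttt = 0.000000; k1 = (-1.000000, -0.125000, 0.000000, 0.000000)
  k2: at (s, t) = (-0.050000, -0.506250), (ds/dtau, dt/dtau) = (-1.000000, -0.125000); Gamma_sss = 0.000000, Gamma_sst = 0.000000, Gamma_stt = 0.000000, Gamma_tss = 0.000000, Gamma_tst = 0.000000, Gamma_ttt = 0.000000; k2 = (-1.000000, -0.125000, 0.000000, 0.000000)
  k3: at (s, t) = (-0.050000, -0.506250), (ds/dtau, dt/dtau) = (-1.000000, -0.125000); Gamma_sss = 0.000000, Gamma_sst = 0.000000, Gamma_stt = 0.000000, Gamma_tss = 0.000000, Gamma_tst = 0.000000, Gamma_ttt = 0.000000; k3 = (-1.000000, -0.125000, 0.000000, 0.000000)
  k4: at (s, t) = (-0.100000, -0.512500), (ds/dtau, dt/dtau) = (-1.000000, -0.125000); Gamma_sss = 0.000000, Gamma_sst = 0.000000, Gamma_stt = 0.000000, Gamma_tss = 0.000000, Gamma_tst = 0.000000, Gamma_ttt = 0.000000; k4 = (-1.000000, -0.125000, 0.000000, 0.000000)
  Y <- Y + (h/6)(k1 + 2k2 + 2k3 + k4): s = -0.1000, t = -0.5125, ds/dtau = -1.0000, dt/dtau = -0.1250
step 2:
  k1: at (s, t) = (-0.100000, -0.512500), (ds/dtau, dt/dtau) = (-1.000000, -0.125000); Gamma_sss = 0.000000, Gamma_sst = 0.000000, Gamma_stt = 0.000000, Gamma_tss = 0.000000, Gamma_tst = 0.000000, Gamma_ttt = 0.000000; k1 = (-1.000000, -0.125000, 0.000000, 0.000000)
  k2: at (s, t) = (-0.150000, -0.518750), (ds/dtau, dt/dtau) = (-1.000000, -0.125000); Gamma_sss = 0.000000, Gamma_sst = 0.000000, Gamma_stt = 0.000000, Gamma_tss = 0.000000, Gamma_tst = 0.000000, Gamma_ttt = 0.000000; k2 = (-1.000000, -0.125000, 0.000000, 0.000000)
  k3: at (s, t) = (-0.150000, -0.518750), (ds/dtau, dt/dtau) = (-1.000000, -0.125000); Gamma_sss = 0.000000, Gamma_sst = 0.000000, Gamma_stt = 0.000000, Gamma_tss = 0.000000, Gamma_tst = 0.000000, Gamma_ttt = 0.000000; k3 = (-1.000000, -0.125000, 0.000000, 0.000000)
  k4: at (s, t) = (-0.200000, -0.525000), (ds/dtau, dt/dtau) = (-1.000000, -0.125000); Gamma_sss = 0.000000, Gamma_sst = 0.000000, Gamma_stt = 0.000000, Gamma_tss = 0.000000, Gamma_tst = 0.000000, Gamma_ttt = 0.000000; k4 = (-1.000000, -0.125000, 0.000000, 0.000000)
  Y <- Y + (h/6)(k1 + 2k2 + 2k3 + k4): s = -0.2000, t = -0.5250, ds/dtau = -1.0000, dt/dtau = -0.1250
step 3:
  k1: at (s, t) = (-0.200000, -0.525000), (ds/dtau, dt/dtau) = (-1.000000, -0.125000); Gamma_sss = 0.000000, Gamma_sst = 0.000000, Gamma_stt = 0.000000, Gamma_tss = 0.000000, Gamma_tst = 0.000000, Gamma_ttt = 0.000000; k1 = (-1.000000, -0.125000, 0.000000, 0.000000)
  k2: at (s, t) = (-0.250000, -0.531250), (ds/dtau, dt/dtau) = (-1.000000, -0.125000); Gamma_sss = 0.000000, Gamma_sst = 0.000000, Gamma_stt = 0.000000, Gamma_tss = 0.000000, Gamma_tst = 0.000000, Gamma_ttt = 0.000000; k2 = (-1.000000, -0.125000, 0.000000, 0.000000)
  k3: at (s, t) = (-0.250000, -0.531250), (ds/dtau, dt/dtau) = (-1.000000, -0.125000); Gamma_sss = 0.000000, Gamma_sst = 0.000000, Gamma_stt = 0.000000, Gamma_tss = 0.000000, Gamma_tst = 0.000000, Gamma_ttt = 0.000000; k3 = (-1.000000, -0.125000, 0.000000, 0.000000)
  k4: at (s, t) = (-0.300000, -0.537500), (ds/dtau, dt/dtau) = (-1.000000, -0.125000); Gamma_sss = 0.000000, Gamma_sst = 0.000000, Gamma_stt = 0.000000, Gamma_tss = 0.000000, Gamma_tst = 0.000000, Gamma_ttt = 0.000000; k4 = (-1.000000, -0.125000, 0.000000, 0.000000)
  Y <- Y + (h/6)(k1 + 2k2 + 2k3 + k4): s = -0.3000, t = -0.5375, ds/dtau = -1.0000, dt/dtau = -0.1250
step 4:
  k1: at (s, t) = (-0.300000, -0.537500), (ds/dtau, dt/dtau) = (-1.000000, -0.125000); Gamma_sss = 0.000000, Gamma_sst = 0.000000, Gamma_stt = 0.000000, Gamma_tss = 0.000000, Gamma_tst = 0.000000, Gamma_ttt = 0.000000; k1 = (-1.000000, -0.125000, 0.000000, 0.000000)
  k2: at (s, t) = (-0.350000, -0.543750), (ds/dtau, dt/dtau) = (-1.000000, -0.125000); Gamma_sss = 0.000000, Gamma_sst = 0.000000, Gamma_stt = 0.000000, Gamma_tss = 0.000000, Gamma_tst = 0.000000, Gamma_ttt = 0.000000; k2 = (-1.000000, -0.125000, 0.000000, 0.000000)
  k3: at (s, t) = (-0.350000, -0.543750), (ds/dtau, dt/dtau) = (-1.000000, -0.125000); Gamma_sss = 0.000000, Gamma_sst = 0.000000, Gamma_stt = 0.000000, Gamma_tss = 0.000000, Gamma_tst = 0.000000, Gamma_ttt = 0.000000; k3 = (-1.000000, -0.125000, 0.000000, 0.000000)
  k4: at (s, t) = (-0.400000, -0.550000), (ds/dtau, dt/dtau) = (-1.000000, -0.125000); Gamma_sss = 0.000000, Gamma_sst = 0.000000, Gamma_stt = 0.000000, Gamma_tss = 0.000000, Gamma_tst = 0.000000, Gamma_ttt = 0.000000; k4 = (-1.000000, -0.125000, 0.000000, 0.000000)
  Y <- Y + (h/6)(k1 + 2k2 + 2k3 + k4): s = -0.4000, t = -0.5500, ds/dtau = -1.0000, dt/dtau = -0.1250

Answer: s = -0.4000, t = -0.5500, ds/dtau = -1.0000, dt/dtau = -0.1250


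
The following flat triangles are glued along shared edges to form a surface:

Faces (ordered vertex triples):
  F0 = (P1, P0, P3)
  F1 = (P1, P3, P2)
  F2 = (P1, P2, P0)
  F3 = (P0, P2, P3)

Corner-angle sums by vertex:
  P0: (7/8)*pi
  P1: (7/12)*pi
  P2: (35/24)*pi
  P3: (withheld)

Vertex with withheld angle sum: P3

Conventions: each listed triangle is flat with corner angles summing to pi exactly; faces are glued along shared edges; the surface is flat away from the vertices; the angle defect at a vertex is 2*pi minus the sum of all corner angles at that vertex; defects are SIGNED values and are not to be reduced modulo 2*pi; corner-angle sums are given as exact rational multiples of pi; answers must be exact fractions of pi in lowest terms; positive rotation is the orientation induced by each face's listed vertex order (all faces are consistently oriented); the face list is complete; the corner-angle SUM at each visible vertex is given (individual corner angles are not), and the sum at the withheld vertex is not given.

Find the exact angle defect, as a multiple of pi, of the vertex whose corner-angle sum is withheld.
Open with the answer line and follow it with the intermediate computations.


Answer: defect(P3) = (11/12)*pi

V = 4, E = 6, F = 4; chi = V - E + F = 2
Gauss-Bonnet: total defect = 2*pi*chi = 4*pi; visible defects sum to (37/12)*pi


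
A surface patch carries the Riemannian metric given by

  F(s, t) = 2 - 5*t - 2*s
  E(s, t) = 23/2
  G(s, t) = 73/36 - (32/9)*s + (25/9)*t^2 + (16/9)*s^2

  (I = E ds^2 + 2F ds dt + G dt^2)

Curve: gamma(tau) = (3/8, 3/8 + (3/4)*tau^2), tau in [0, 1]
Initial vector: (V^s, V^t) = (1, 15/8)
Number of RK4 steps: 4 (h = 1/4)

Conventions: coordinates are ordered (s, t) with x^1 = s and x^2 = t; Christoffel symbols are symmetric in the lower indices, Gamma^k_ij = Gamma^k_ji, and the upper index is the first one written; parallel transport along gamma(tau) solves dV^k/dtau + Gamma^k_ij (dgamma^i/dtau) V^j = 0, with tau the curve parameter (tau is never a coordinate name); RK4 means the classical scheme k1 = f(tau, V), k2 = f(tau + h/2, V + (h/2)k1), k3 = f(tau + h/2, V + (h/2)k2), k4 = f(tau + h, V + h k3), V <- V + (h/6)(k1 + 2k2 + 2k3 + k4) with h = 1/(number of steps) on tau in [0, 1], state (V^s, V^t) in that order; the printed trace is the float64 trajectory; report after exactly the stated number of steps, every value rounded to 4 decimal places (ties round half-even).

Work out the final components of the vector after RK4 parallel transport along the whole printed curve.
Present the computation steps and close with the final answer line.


gamma'(tau) = (0, (3/2)*tau); f(tau, V)^k = -Gamma^k_ij(gamma(tau)) gamma'^i(tau) V^j; h = 1/4; intermediate values shown to 6 dp
curve data and Christoffel symbols at the stage parameters:
  tau = 0.000000: gamma = (0.375000, 0.375000), gamma' = (0.000000, 0.000000); Gamma_sss = -0.083541, Gamma_sst = -0.046412, Gamma_stt = -0.303482, Gamma_tss = -1.537158, Gamma_tst = -0.853977, Gamma_ttt = 0.638162
  tau = 0.125000: gamma = (0.375000, 0.386719), gamma' = (0.000000, 0.187500); Gamma_sss = -0.090118, Gamma_sst = -0.050065, Gamma_stt = -0.300177, Gamma_tss = -1.516036, Gamma_tst = -0.842242, Gamma_ttt = 0.639048
  tau = 0.250000: gamma = (0.375000, 0.421875), gamma' = (0.000000, 0.375000); Gamma_sss = -0.108727, Gamma_sst = -0.060404, Gamma_stt = -0.290256, Gamma_tss = -1.454959, Gamma_tst = -0.808310, Gamma_ttt = 0.641102
  tau = 0.375000: gamma = (0.375000, 0.480469), gamma' = (0.000000, 0.562500); Gamma_sss = -0.136311, Gamma_sst = -0.075728, Gamma_stt = -0.273761, Gamma_tss = -1.360335, Gamma_tst = -0.755742, Gamma_ttt = 0.642727
  tau = 0.500000: gamma = (0.375000, 0.562500), gamma' = (0.000000, 0.750000); Gamma_sss = -0.168672, Gamma_sst = -0.093706, Gamma_stt = -0.250951, Gamma_tss = -1.241423, Gamma_tst = -0.689679, Gamma_ttt = 0.641889
  tau = 0.625000: gamma = (0.375000, 0.667969), gamma' = (0.000000, 0.937500); Gamma_sss = -0.201463, Gamma_sst = -0.111924, Gamma_stt = -0.222448, Gamma_tss = -1.108610, Gamma_tst = -0.615894, Gamma_ttt = 0.636762
  tau = 0.750000: gamma = (0.375000, 0.796875), gamma' = (0.000000, 1.125000); Gamma_sss = -0.231048, Gamma_sst = -0.128360, Gamma_stt = -0.189268, Gamma_tss = -0.971721, Gamma_tst = -0.539845, Gamma_ttt = 0.626213
  tau = 0.875000: gamma = (0.375000, 0.949219), gamma' = (0.000000, 1.312500); Gamma_sss = -0.254995, Gamma_sst = -0.141664, Gamma_stt = -0.152724, Gamma_tss = -0.838776, Gamma_tst = -0.465987, Gamma_ttt = 0.609985
  tau = 1.000000: gamma = (0.375000, 1.125000), gamma' = (0.000000, 1.500000); Gamma_sss = -0.272160, Gamma_sst = -0.151200, Gamma_stt = -0.114240, Gamma_tss = -0.715393, Gamma_tst = -0.397440, Gamma_ttt = 0.588601
step 0: V^s = 1.0000, V^t = 1.8750
step 1: k1 = (0.000000, 0.000000), k2 = (0.114918, -0.066745), k3 = (0.114584, -0.063477), k4 = (0.225659, -0.135160); V <- V + (h/6)(k1 + 2k2 + 2k3 + k4): V^s = 1.0285, V^t = 1.8585
step 2: k1 = (0.225590, -0.135049), k2 = (0.328608, -0.216594), k3 = (0.327586, -0.207435), k4 = (0.418077, -0.295378); V <- V + (h/6)(k1 + 2k2 + 2k3 + k4): V^s = 1.1100, V^t = 1.8052
step 3: k1 = (0.417784, -0.294902), k2 = (0.490741, -0.384577), k3 = (0.489361, -0.372619), k4 = (0.542511, -0.457701); V <- V + (h/6)(k1 + 2k2 + 2k3 + k4): V^s = 1.2317, V^t = 1.7108
step 4: k1 = (0.542139, -0.457179), k2 = (0.573090, -0.529139), k3 = (0.572007, -0.519572), k4 = (0.582689, -0.576221); V <- V + (h/6)(k1 + 2k2 + 2k3 + k4): V^s = 1.3740, V^t = 1.5803

Answer: V^s = 1.3740, V^t = 1.5803


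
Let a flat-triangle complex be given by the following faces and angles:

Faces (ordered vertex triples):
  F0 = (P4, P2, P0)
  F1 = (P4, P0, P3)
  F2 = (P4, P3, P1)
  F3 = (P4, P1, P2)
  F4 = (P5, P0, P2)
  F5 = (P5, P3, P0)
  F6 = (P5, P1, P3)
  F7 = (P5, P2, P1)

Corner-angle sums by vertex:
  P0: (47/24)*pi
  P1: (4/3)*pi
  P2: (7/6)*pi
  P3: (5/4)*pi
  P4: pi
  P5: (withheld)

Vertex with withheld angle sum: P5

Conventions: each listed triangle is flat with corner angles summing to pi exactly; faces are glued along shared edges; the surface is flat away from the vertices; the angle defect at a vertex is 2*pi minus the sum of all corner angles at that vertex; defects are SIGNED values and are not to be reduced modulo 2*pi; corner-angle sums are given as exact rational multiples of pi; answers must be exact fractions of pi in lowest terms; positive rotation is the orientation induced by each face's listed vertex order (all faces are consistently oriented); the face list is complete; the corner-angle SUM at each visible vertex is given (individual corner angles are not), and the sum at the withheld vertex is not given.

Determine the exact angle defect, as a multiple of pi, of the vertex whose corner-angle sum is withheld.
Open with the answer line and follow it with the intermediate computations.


Answer: defect(P5) = (17/24)*pi

V = 6, E = 12, F = 8; chi = V - E + F = 2
Gauss-Bonnet: total defect = 2*pi*chi = 4*pi; visible defects sum to (79/24)*pi


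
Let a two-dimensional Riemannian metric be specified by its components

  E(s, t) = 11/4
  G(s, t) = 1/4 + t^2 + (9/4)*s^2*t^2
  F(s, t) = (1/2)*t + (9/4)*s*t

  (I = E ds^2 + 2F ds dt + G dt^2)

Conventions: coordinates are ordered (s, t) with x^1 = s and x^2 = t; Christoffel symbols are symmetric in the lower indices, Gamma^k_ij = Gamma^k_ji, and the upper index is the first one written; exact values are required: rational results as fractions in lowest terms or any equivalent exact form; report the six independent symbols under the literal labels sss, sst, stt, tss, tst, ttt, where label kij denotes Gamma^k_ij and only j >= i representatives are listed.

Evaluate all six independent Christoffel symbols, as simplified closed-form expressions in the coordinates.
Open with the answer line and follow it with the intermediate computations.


Answer: Gamma_sss = (-81*s*t^2 - 18*t^2)/(18*s^2*t^2 - 36*s*t^2 + 40*t^2 + 11), Gamma_sst = (-81*s^2*t^3 - 18*s*t^3)/(18*s^2*t^2 - 36*s*t^2 + 40*t^2 + 11), Gamma_stt = (-81*s^3*t^4 - 36*s*t^4 - 9*s*t^2 + 9*s + 2)/(18*s^2*t^2 - 36*s*t^2 + 40*t^2 + 11), Gamma_tss = 99*t/(18*s^2*t^2 - 36*s*t^2 + 40*t^2 + 11), Gamma_tst = 99*s*t^2/(18*s^2*t^2 - 36*s*t^2 + 40*t^2 + 11), Gamma_ttt = (81*s^2*t^3 + 18*s^2*t + 18*s*t^3 - 36*s*t + 40*t)/(18*s^2*t^2 - 36*s*t^2 + 40*t^2 + 11)

E = 11/4; F = (1/2)*t + (9/4)*s*t; G = 1/4 + t^2 + (9/4)*s^2*t^2
Gamma^k_ij = (1/2) g^{kl} (d_i g_jl + d_j g_il - d_l g_ij), with g^inv = (1/(EG-F^2)) [[G, -F], [-F, E]]
first partials: E_s = 0, E_t = 0, F_s = (9/4)*t, F_t = 1/2 + (9/4)*s, G_s = (9/2)*s*t^2, G_t = 2*t + (9/2)*s^2*t
D = EG - F^2 = 11/16 + (5/2)*t^2 - (9/4)*s*t^2 + (9/8)*s^2*t^2
expanded: Gamma^s_ss = (G E_s - 2F F_s + F E_t)/(2D), Gamma^s_st = (G E_t - F G_s)/(2D), Gamma^s_tt = (2G F_t - G G_s - F G_t)/(2D), Gamma^t_ss = (2E F_s - E E_t - F E_s)/(2D), Gamma^t_st = (E G_s - F E_t)/(2D), Gamma^t_tt = (E G_t - 2F F_t + F G_s)/(2D); substitute and cancel common factors


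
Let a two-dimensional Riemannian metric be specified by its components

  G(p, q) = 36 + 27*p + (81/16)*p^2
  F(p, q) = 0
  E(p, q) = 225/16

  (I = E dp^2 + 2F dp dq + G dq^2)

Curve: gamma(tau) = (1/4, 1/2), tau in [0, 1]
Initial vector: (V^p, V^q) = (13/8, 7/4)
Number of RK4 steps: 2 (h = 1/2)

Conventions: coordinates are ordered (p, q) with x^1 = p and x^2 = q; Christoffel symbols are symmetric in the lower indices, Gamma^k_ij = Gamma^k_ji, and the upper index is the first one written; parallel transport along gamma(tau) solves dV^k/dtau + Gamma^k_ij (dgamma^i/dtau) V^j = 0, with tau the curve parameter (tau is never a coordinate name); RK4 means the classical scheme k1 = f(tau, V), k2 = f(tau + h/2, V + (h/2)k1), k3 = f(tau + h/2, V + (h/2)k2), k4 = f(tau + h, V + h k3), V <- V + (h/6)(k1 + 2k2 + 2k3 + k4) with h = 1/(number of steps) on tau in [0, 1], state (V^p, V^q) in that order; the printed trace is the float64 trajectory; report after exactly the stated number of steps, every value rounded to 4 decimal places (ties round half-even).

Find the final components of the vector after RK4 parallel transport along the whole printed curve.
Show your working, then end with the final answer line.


gamma'(tau) = (0, 0); f(tau, V)^k = -Gamma^k_ij(gamma(tau)) gamma'^i(tau) V^j; h = 1/2; intermediate values shown to 6 dp
curve data and Christoffel symbols at the stage parameters:
  tau = 0.000000: gamma = (0.250000, 0.500000), gamma' = (0.000000, 0.000000); Gamma_ppp = 0.000000, Gamma_ppq = 0.000000, Gamma_pqq = -1.050000, Gamma_qpp = 0.000000, Gamma_qpq = 0.342857, Gamma_qqq = 0.000000
  tau = 0.250000: gamma = (0.250000, 0.500000), gamma' = (0.000000, 0.000000); Gamma_ppp = 0.000000, Gamma_ppq = 0.000000, Gamma_pqq = -1.050000, Gamma_qpp = 0.000000, Gamma_qpq = 0.342857, Gamma_qqq = 0.000000
  tau = 0.500000: gamma = (0.250000, 0.500000), gamma' = (0.000000, 0.000000); Gamma_ppp = 0.000000, Gamma_ppq = 0.000000, Gamma_pqq = -1.050000, Gamma_qpp = 0.000000, Gamma_qpq = 0.342857, Gamma_qqq = 0.000000
  tau = 0.750000: gamma = (0.250000, 0.500000), gamma' = (0.000000, 0.000000); Gamma_ppp = 0.000000, Gamma_ppq = 0.000000, Gamma_pqq = -1.050000, Gamma_qpp = 0.000000, Gamma_qpq = 0.342857, Gamma_qqq = 0.000000
  tau = 1.000000: gamma = (0.250000, 0.500000), gamma' = (0.000000, 0.000000); Gamma_ppp = 0.000000, Gamma_ppq = 0.000000, Gamma_pqq = -1.050000, Gamma_qpp = 0.000000, Gamma_qpq = 0.342857, Gamma_qqq = 0.000000
step 0: V^p = 1.6250, V^q = 1.7500
step 1: k1 = (0.000000, 0.000000), k2 = (0.000000, 0.000000), k3 = (0.000000, 0.000000), k4 = (0.000000, 0.000000); V <- V + (h/6)(k1 + 2k2 + 2k3 + k4): V^p = 1.6250, V^q = 1.7500
step 2: k1 = (0.000000, 0.000000), k2 = (0.000000, 0.000000), k3 = (0.000000, 0.000000), k4 = (0.000000, 0.000000); V <- V + (h/6)(k1 + 2k2 + 2k3 + k4): V^p = 1.6250, V^q = 1.7500

Answer: V^p = 1.6250, V^q = 1.7500


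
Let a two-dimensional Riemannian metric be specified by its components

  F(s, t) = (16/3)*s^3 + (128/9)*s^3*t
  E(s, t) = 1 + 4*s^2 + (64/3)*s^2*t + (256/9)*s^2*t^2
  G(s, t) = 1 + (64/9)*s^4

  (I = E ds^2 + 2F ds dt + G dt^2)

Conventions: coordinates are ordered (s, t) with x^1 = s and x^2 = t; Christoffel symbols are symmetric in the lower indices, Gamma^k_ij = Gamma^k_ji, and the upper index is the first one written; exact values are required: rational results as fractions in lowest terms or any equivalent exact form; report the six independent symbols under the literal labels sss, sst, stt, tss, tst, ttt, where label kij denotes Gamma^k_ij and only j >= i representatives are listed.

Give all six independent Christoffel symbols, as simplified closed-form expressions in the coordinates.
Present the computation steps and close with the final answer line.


E = 1 + 4*s^2 + (64/3)*s^2*t + (256/9)*s^2*t^2; F = (16/3)*s^3 + (128/9)*s^3*t; G = 1 + (64/9)*s^4
Gamma^k_ij = (1/2) g^{kl} (d_i g_jl + d_j g_il - d_l g_ij), with g^inv = (1/(EG-F^2)) [[G, -F], [-F, E]]
first partials: E_s = 8*s + (128/3)*s*t + (512/9)*s*t^2, E_t = (64/3)*s^2 + (512/9)*s^2*t, F_s = 16*s^2 + (128/3)*s^2*t, F_t = (128/9)*s^3, G_s = (256/9)*s^3, G_t = 0
D = EG - F^2 = 1 + 4*s^2 + (64/3)*s^2*t + (256/9)*s^2*t^2 + (64/9)*s^4
expanded: Gamma^s_ss = (G E_s - 2F F_s + F E_t)/(2D), Gamma^s_st = (G E_t - F G_s)/(2D), Gamma^s_tt = (2G F_t - G G_s - F G_t)/(2D), Gamma^t_ss = (2E F_s - E E_t - F E_s)/(2D), Gamma^t_st = (E G_s - F E_t)/(2D), Gamma^t_tt = (E G_t - 2F F_t + F G_s)/(2D); substitute and cancel common factors

Answer: Gamma_sss = (256*s*t^2 + 192*s*t + 36*s)/(64*s^4 + 256*s^2*t^2 + 192*s^2*t + 36*s^2 + 9), Gamma_sst = (256*s^2*t + 96*s^2)/(64*s^4 + 256*s^2*t^2 + 192*s^2*t + 36*s^2 + 9), Gamma_stt = 0, Gamma_tss = (128*s^2*t + 48*s^2)/(64*s^4 + 256*s^2*t^2 + 192*s^2*t + 36*s^2 + 9), Gamma_tst = 128*s^3/(64*s^4 + 256*s^2*t^2 + 192*s^2*t + 36*s^2 + 9), Gamma_ttt = 0


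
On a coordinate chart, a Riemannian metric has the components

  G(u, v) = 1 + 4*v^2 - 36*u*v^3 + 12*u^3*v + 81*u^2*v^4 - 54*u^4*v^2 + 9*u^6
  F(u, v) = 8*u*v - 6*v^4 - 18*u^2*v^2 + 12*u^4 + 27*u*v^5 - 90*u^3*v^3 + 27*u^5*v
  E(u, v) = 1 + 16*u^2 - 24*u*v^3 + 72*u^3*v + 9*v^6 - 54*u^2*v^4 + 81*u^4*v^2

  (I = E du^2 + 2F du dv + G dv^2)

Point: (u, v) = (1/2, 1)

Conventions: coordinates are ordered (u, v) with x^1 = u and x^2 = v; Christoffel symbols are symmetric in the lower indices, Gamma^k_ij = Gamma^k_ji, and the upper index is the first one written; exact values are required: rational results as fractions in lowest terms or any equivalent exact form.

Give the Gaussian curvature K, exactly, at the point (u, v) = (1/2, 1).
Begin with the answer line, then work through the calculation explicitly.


Answer: K = -559360/205209

E = 41/16, F = -85/32, G = 353/64, EG - F^2 = 453/64 at the point
E_u = 65/2, E_v = -135/8, F_u = -577/16, F_v = 179/32, G_u = 459/16, G_v = 119/4
E_vv = 369/8, F_uv = -1393/16, G_uu = 423/8
Apply the Brioschi formula K = (det M1 - det M2)/(EG - F^2)^2 over the derivative matrices of E, F, G.
M1 = [[-E_vv/2 + F_uv - G_uu/2, E_u/2, F_u - E_v/2], [F_v - G_u/2, E, F], [G_v/2, F, G]] = [[-2185/16, 65/4, -221/8], [-35/4, 41/16, -85/32], [119/8, -85/32, 353/64]]; det M1 = -423421/1024
M2 = [[0, E_v/2, G_u/2], [E_v/2, E, F], [G_u/2, F, G]] = [[0, -135/16, 459/32], [-135/16, 41/16, -85/32], [459/32, -85/32, 353/64]]; det M2 = -283581/1024
det M1 - det M2 = -2185/16; K = -2185/16 / (453/64)^2 = -559360/205209


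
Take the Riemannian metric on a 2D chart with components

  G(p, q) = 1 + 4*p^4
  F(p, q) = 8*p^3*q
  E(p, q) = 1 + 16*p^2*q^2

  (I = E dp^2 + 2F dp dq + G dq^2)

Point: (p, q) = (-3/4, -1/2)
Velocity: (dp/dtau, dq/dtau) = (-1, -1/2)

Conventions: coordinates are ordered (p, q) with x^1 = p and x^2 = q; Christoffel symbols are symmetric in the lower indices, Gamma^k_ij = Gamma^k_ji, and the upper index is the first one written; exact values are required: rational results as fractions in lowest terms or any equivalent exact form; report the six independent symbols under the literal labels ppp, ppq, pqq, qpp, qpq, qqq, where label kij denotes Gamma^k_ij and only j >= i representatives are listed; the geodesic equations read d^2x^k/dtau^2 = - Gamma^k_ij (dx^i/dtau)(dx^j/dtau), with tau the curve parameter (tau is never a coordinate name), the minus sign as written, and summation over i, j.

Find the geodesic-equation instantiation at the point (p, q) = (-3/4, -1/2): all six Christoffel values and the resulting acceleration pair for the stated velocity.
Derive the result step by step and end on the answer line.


E = 13/4, F = 27/16, G = 145/64 at the point
E_p = -6, E_q = -9, F_p = -27/4, F_q = -27/8, G_p = -27/4, G_q = 0
EG - F^2 = 289/64;  g^inv = (64/289) * [[145/64, -27/16], [-27/16, 13/4]]
first-kind symbols [ij,l] = (1/2)(d_i g_jl + d_j g_il - d_l g_ij): [pp,p] = E_p/2 = -3, [pp,q] = F_p - E_q/2 = -9/4, [pq,p] = E_q/2 = -9/2, [pq,q] = G_p/2 = -27/8, [qq,p] = F_q - G_p/2 = 0, [qq,q] = G_q/2 = 0
Gamma^p_ij = (G*[ij,p] - F*[ij,q])/(EG - F^2), Gamma^q_ij = (E*[ij,q] - F*[ij,p])/(EG - F^2)
Gamma_ppp = -192/289, Gamma_ppq = -288/289, Gamma_pqq = 0, Gamma_qpp = -144/289, Gamma_qpq = -216/289, Gamma_qqq = 0
d^2p/dtau^2 = -(Gamma_ppp*(-1)^2 + 2*Gamma_ppq*(-1)*(-1/2) + Gamma_pqq*(-1/2)^2) = 480/289
d^2q/dtau^2 = -(Gamma_qpp*(-1)^2 + 2*Gamma_qpq*(-1)*(-1/2) + Gamma_qqq*(-1/2)^2) = 360/289

Answer: Gamma_ppp = -192/289, Gamma_ppq = -288/289, Gamma_pqq = 0, Gamma_qpp = -144/289, Gamma_qpq = -216/289, Gamma_qqq = 0; accelerations (d^2p/dtau^2, d^2q/dtau^2) = (480/289, 360/289)


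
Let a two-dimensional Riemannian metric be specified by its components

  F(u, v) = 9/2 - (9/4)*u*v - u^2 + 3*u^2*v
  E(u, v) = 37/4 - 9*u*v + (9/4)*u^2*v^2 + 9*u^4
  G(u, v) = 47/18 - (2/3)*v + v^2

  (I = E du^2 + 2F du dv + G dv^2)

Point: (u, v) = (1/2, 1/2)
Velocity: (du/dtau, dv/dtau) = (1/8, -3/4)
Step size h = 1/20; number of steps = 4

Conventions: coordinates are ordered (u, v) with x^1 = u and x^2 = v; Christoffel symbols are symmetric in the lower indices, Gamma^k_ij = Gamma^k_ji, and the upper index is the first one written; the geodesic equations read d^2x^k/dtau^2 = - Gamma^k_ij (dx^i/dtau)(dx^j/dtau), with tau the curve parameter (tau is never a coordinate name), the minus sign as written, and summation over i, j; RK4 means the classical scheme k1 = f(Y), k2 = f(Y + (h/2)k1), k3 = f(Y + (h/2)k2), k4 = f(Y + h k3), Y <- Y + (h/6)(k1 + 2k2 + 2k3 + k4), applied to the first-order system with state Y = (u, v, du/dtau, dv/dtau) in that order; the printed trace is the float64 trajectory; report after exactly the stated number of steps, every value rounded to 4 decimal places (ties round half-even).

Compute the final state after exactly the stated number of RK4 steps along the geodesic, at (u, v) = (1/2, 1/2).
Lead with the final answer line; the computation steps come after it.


Answer: u = 0.5245, v = 0.3502, du/dtau = 0.1162, dv/dtau = -0.7413

f(Y) = (du/dtau, dv/dtau, -Gamma^u_ij Y'^i Y'^j, -Gamma^v_ij Y'^i Y'^j) with the Gammas evaluated at the stage position; h = 0.050000; intermediate values shown to 6 dp
step 0: u = 0.5000, v = 0.5000, du/dtau = 0.1250, dv/dtau = -0.7500
step 1:
  k1: at (u, v) = (0.500000, 0.500000), (du/dtau, dv/dtau) = (0.125000, -0.750000); Gamma_uuu = -1.599810, Gamma_uuv = -1.676806, Gamma_uvv = -0.547529, Gamma_vuu = 3.102716, Gamma_vuv = 2.694867, Gamma_vvv = 0.945891; k1 = (0.125000, -0.750000, 0.018581, -0.075256)
  k2: at (u, v) = (0.503125, 0.481250), (du/dtau, dv/dtau) = (0.125465, -0.751881); Gamma_uuu = -1.472080, Gamma_uuv = -1.632574, Gamma_uvv = -0.501432, Gamma_vuu = 2.911090, Gamma_vuv = 2.633179, Gamma_vvv = 0.867413; k2 = (0.125465, -0.751881, -0.001371, -0.039396)
  k3: at (u, v) = (0.503137, 0.481203), (du/dtau, dv/dtau) = (0.124966, -0.750985); Gamma_uuu = -1.471728, Gamma_uuv = -1.632458, Gamma_uvv = -0.501312, Gamma_vuu = 2.910560, Gamma_vuv = 2.633013, Gamma_vvv = 0.867207; k3 = (0.124966, -0.750985, -0.000692, -0.040336)
  k4: at (u, v) = (0.506248, 0.462451), (du/dtau, dv/dtau) = (0.124965, -0.752017); Gamma_uuu = -1.347699, Gamma_uuv = -1.587275, Gamma_uvv = -0.457009, Gamma_vuu = 2.722505, Gamma_vuv = 2.568553, Gamma_vvv = 0.790843; k4 = (0.124965, -0.752017, -0.018834, -0.006996)
  Y <- Y + (h/6)(k1 + 2k2 + 2k3 + k4): u = 0.5063, v = 0.4624, du/dtau = 0.1250, dv/dtau = -0.7520
step 2:
  k1: at (u, v) = (0.506257, 0.462435), (du/dtau, dv/dtau) = (0.124964, -0.752014); Gamma_uuu = -1.347542, Gamma_uuv = -1.587231, Gamma_uvv = -0.456963, Gamma_vuu = 2.722268, Gamma_vuv = 2.568485, Gamma_vvv = 0.790764; k1 = (0.124964, -0.752014, -0.018851, -0.006964)
  k2: at (u, v) = (0.509381, 0.443635), (du/dtau, dv/dtau) = (0.124492, -0.752188); Gamma_uuu = -1.227223, Gamma_uuv = -1.541352, Gamma_uvv = -0.414465, Gamma_vuu = 2.538065, Gamma_vuv = 2.501712, Gamma_vvv = 0.716611; k2 = (0.124492, -0.752188, -0.035150, 0.023744)
  k3: at (u, v) = (0.509369, 0.443631), (du/dtau, dv/dtau) = (0.124085, -0.751421); Gamma_uuu = -1.227312, Gamma_uuv = -1.541357, Gamma_uvv = -0.414477, Gamma_vuu = 2.538194, Gamma_vuv = 2.501727, Gamma_vvv = 0.716630; k3 = (0.124085, -0.751421, -0.034507, 0.022808)
  k4: at (u, v) = (0.512461, 0.424864), (du/dtau, dv/dtau) = (0.123238, -0.750874); Gamma_uuu = -1.111882, Gamma_uuv = -1.495373, Gamma_uvv = -0.374129, Gamma_vuu = 2.359882, Gamma_vuv = 2.433626, Gamma_vvv = 0.645361; k4 = (0.123238, -0.750874, -0.048928, 0.050694)
  Y <- Y + (h/6)(k1 + 2k2 + 2k3 + k4): u = 0.5125, v = 0.4249, du/dtau = 0.1232, dv/dtau = -0.7509
step 3:
  k1: at (u, v) = (0.512468, 0.424851), (du/dtau, dv/dtau) = (0.123238, -0.750874); Gamma_uuu = -1.111758, Gamma_uuv = -1.495334, Gamma_uvv = -0.374093, Gamma_vuu = 2.359693, Gamma_vuv = 2.433564, Gamma_vvv = 0.645299; k1 = (0.123238, -0.750874, -0.048941, 0.050720)
  k2: at (u, v) = (0.515549, 0.406079), (du/dtau, dv/dtau) = (0.122014, -0.749606); Gamma_uuu = -1.001094, Gamma_uuv = -1.449441, Gamma_uvv = -0.335847, Gamma_vuu = 2.187330, Gamma_vuv = 2.364517, Gamma_vvv = 0.576914; k2 = (0.122014, -0.749606, -0.061520, 0.075793)
  k3: at (u, v) = (0.515519, 0.406111), (du/dtau, dv/dtau) = (0.121700, -0.748979); Gamma_uuu = -1.001498, Gamma_uuv = -1.449555, Gamma_uvv = -0.335948, Gamma_vuu = 2.187944, Gamma_vuv = 2.364705, Gamma_vvv = 0.577092; k3 = (0.121700, -0.748979, -0.060966, 0.074952)
  k4: at (u, v) = (0.518553, 0.387402), (du/dtau, dv/dtau) = (0.120189, -0.747126); Gamma_uuu = -0.896338, Gamma_uuv = -1.404229, Gamma_uvv = -0.299992, Gamma_vuu = 2.022893, Gamma_vuv = 2.295543, Gamma_vvv = 0.512009; k4 = (0.120189, -0.747126, -0.071787, 0.097240)
  Y <- Y + (h/6)(k1 + 2k2 + 2k3 + k4): u = 0.5186, v = 0.3874, du/dtau = 0.1202, dv/dtau = -0.7471
step 4:
  k1: at (u, v) = (0.518559, 0.387391), (du/dtau, dv/dtau) = (0.120190, -0.747129); Gamma_uuu = -0.896247, Gamma_uuv = -1.404197, Gamma_uvv = -0.299966, Gamma_vuu = 2.022753, Gamma_vuv = 2.295492, Gamma_vvv = 0.511964; k1 = (0.120190, -0.747129, -0.071799, 0.097260)
  k2: at (u, v) = (0.521563, 0.368713), (du/dtau, dv/dtau) = (0.118395, -0.744697); Gamma_uuu = -0.796371, Gamma_uuv = -1.359570, Gamma_uvv = -0.266210, Gamma_vuu = 1.864887, Gamma_vuv = 2.226504, Gamma_vvv = 0.450105; k2 = (0.118395, -0.744697, -0.080946, 0.116858)
  k3: at (u, v) = (0.521519, 0.368774), (du/dtau, dv/dtau) = (0.118167, -0.744207); Gamma_uuu = -0.796973, Gamma_uuv = -1.359769, Gamma_uvv = -0.266364, Gamma_vuu = 1.865810, Gamma_vuv = 2.226831, Gamma_vvv = 0.450381; k3 = (0.118167, -0.744207, -0.080505, 0.116163)
  k4: at (u, v) = (0.524467, 0.350181), (du/dtau, dv/dtau) = (0.116165, -0.741320); Gamma_uuu = -0.702747, Gamma_uuv = -1.316182, Gamma_uvv = -0.234873, Gamma_vuu = 1.715892, Gamma_vuv = 2.158647, Gamma_vvv = 0.391949; k4 = (0.116165, -0.741320, -0.088128, 0.133233)
  Y <- Y + (h/6)(k1 + 2k2 + 2k3 + k4): u = 0.5245, v = 0.3502, du/dtau = 0.1162, dv/dtau = -0.7413


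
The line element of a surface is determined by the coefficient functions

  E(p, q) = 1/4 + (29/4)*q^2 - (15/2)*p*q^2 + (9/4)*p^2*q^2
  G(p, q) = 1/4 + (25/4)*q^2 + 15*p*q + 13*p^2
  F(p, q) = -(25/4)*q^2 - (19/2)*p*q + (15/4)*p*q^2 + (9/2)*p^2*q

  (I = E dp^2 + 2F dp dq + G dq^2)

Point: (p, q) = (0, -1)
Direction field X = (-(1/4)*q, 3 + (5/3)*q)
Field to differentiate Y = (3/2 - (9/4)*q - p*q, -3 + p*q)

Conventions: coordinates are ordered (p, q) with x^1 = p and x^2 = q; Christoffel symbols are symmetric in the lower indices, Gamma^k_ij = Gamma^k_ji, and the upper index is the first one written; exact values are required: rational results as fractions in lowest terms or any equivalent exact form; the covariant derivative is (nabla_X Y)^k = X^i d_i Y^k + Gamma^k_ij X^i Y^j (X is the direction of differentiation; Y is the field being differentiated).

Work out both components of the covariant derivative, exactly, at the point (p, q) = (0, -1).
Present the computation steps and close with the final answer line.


E = 15/2, F = -25/4, G = 13/2 at the point
E_p = -15/2, E_q = -29/2, F_p = 53/4, F_q = 25/2, G_p = -15, G_q = -25/2
EG - F^2 = 155/16;  g^inv = (16/155) * [[13/2, 25/4], [25/4, 15/2]]
first-kind symbols [ij,l] = (1/2)(d_i g_jl + d_j g_il - d_l g_ij): [pp,p] = E_p/2 = -15/4, [pp,q] = F_p - E_q/2 = 41/2, [pq,p] = E_q/2 = -29/4, [pq,q] = G_p/2 = -15/2, [qq,p] = F_q - G_p/2 = 20, [qq,q] = G_q/2 = -25/4
Gamma^p_ij = (G*[ij,p] - F*[ij,q])/(EG - F^2), Gamma^q_ij = (E*[ij,q] - F*[ij,p])/(EG - F^2)
Gamma_ppp = 332/31, Gamma_ppq = -1504/155, Gamma_pqq = 291/31, Gamma_qpp = 417/31, Gamma_qpq = -325/31, Gamma_qqq = 250/31
X = (1/4, 4/3), Y = (15/4, -3) at the point

Answer: (nabla_X Y)^p = -11082/155, (nabla_X Y)^q = -31969/496


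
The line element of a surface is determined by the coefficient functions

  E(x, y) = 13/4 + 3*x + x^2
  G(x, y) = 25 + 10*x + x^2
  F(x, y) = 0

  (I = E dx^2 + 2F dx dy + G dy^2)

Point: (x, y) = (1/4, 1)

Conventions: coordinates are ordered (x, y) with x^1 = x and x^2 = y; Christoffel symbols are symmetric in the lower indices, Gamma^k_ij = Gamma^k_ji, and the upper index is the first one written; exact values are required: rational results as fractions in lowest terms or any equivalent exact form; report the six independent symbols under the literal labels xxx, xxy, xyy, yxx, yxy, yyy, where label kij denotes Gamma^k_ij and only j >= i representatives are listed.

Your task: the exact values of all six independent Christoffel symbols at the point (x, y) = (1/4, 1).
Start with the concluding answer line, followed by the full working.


Answer: Gamma_xxx = 28/65, Gamma_xxy = 0, Gamma_xyy = -84/65, Gamma_yxx = 0, Gamma_yxy = 4/21, Gamma_yyy = 0

E = 65/16, F = 0, G = 441/16 at the point
E_x = 7/2, E_y = 0, F_x = 0, F_y = 0, G_x = 21/2, G_y = 0
EG - F^2 = 28665/256;  g^inv = (256/28665) * [[441/16, 0], [0, 65/16]]
first-kind symbols [ij,l] = (1/2)(d_i g_jl + d_j g_il - d_l g_ij): [xx,x] = E_x/2 = 7/4, [xx,y] = F_x - E_y/2 = 0, [xy,x] = E_y/2 = 0, [xy,y] = G_x/2 = 21/4, [yy,x] = F_y - G_x/2 = -21/4, [yy,y] = G_y/2 = 0
Gamma^x_ij = (G*[ij,x] - F*[ij,y])/(EG - F^2), Gamma^y_ij = (E*[ij,y] - F*[ij,x])/(EG - F^2)


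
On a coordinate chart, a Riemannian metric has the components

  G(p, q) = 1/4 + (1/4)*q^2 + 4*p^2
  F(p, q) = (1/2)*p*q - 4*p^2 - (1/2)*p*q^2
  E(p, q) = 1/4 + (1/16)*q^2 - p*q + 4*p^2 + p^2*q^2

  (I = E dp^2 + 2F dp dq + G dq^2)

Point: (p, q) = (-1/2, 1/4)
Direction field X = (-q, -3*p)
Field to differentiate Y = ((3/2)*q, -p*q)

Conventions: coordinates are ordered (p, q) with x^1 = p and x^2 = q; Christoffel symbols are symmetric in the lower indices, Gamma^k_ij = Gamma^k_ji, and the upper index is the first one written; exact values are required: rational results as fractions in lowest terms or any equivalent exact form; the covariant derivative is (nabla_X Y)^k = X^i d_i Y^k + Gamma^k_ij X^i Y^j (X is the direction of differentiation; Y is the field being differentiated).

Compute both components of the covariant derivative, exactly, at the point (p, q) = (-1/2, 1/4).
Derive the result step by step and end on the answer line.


E = 357/256, F = -67/64, G = 81/64 at the point
E_p = -69/16, E_q = 21/32, F_p = 131/32, F_q = -1/8, G_p = -4, G_q = 1/8
EG - F^2 = 10961/16384;  g^inv = (16384/10961) * [[81/64, 67/64], [67/64, 357/256]]
first-kind symbols [ij,l] = (1/2)(d_i g_jl + d_j g_il - d_l g_ij): [pp,p] = E_p/2 = -69/32, [pp,q] = F_p - E_q/2 = 241/64, [pq,p] = E_q/2 = 21/64, [pq,q] = G_p/2 = -2, [qq,p] = F_q - G_p/2 = 15/8, [qq,q] = G_q/2 = 1/16
Gamma^p_ij = (G*[ij,p] - F*[ij,q])/(EG - F^2), Gamma^q_ij = (E*[ij,q] - F*[ij,p])/(EG - F^2)
Gamma_ppp = 19876/10961, Gamma_ppq = -27500/10961, Gamma_pqq = 39952/10961, Gamma_qpp = 49053/10961, Gamma_qpq = -40068/10961, Gamma_qqq = 33588/10961
X = (-1/4, 3/2), Y = (3/8, 1/8) at the point

Answer: (nabla_X Y)^p = 31361/21922, (nabla_X Y)^q = -341801/350752


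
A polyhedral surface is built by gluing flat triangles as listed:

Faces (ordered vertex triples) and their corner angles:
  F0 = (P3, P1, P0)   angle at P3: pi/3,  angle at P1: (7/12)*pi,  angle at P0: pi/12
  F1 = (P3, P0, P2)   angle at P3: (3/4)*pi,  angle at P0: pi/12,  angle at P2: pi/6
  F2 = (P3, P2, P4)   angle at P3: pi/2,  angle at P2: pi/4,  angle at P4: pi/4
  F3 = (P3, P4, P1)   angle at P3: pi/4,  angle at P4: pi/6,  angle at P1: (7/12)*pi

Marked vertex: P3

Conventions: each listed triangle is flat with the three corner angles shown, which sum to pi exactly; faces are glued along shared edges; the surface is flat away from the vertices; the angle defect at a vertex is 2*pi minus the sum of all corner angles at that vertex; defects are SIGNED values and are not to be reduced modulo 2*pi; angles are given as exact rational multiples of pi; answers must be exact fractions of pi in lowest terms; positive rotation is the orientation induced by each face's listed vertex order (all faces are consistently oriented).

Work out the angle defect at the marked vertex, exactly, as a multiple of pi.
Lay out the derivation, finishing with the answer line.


Sum of corner angles at P3: (11/6)*pi
defect = 2*pi - (11/6)*pi

Answer: defect(P3) = pi/6


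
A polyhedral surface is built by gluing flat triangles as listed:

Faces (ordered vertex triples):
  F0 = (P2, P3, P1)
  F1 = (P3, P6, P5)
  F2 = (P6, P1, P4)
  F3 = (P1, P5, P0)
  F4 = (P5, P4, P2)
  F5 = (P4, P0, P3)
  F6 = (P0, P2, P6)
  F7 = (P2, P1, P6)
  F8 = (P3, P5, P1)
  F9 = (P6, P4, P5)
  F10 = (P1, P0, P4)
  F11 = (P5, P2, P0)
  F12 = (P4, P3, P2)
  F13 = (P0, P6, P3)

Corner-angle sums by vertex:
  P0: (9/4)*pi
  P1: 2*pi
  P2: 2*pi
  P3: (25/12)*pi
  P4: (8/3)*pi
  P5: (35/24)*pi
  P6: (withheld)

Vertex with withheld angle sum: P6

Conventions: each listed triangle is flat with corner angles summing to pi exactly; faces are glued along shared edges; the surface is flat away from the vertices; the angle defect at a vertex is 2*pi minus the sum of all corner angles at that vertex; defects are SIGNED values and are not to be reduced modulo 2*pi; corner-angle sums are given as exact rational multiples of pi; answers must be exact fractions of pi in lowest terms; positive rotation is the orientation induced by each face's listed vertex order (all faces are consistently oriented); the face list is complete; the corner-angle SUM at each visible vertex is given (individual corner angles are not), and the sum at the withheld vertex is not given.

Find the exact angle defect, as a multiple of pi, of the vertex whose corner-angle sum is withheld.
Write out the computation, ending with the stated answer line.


V = 7, E = 21, F = 14; chi = V - E + F = 0
Gauss-Bonnet: total defect = 2*pi*chi = 0; visible defects sum to (-11/24)*pi

Answer: defect(P6) = (11/24)*pi


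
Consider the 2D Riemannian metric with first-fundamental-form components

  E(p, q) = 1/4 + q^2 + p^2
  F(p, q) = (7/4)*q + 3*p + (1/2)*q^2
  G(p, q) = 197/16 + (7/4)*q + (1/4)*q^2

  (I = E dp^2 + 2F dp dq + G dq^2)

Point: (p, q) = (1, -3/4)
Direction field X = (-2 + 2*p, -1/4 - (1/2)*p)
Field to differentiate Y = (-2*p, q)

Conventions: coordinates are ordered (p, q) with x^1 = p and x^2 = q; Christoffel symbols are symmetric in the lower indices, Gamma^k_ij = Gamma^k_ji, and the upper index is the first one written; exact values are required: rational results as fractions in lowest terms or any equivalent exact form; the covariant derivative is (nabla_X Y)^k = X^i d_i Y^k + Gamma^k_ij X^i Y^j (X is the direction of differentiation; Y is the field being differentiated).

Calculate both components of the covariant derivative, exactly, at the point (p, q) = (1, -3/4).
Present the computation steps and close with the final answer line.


E = 29/16, F = 63/32, G = 713/64 at the point
E_p = 2, E_q = -3/2, F_p = 3, F_q = 1, G_p = 0, G_q = 11/8
EG - F^2 = 4177/256;  g^inv = (256/4177) * [[713/64, -63/32], [-63/32, 29/16]]
first-kind symbols [ij,l] = (1/2)(d_i g_jl + d_j g_il - d_l g_ij): [pp,p] = E_p/2 = 1, [pp,q] = F_p - E_q/2 = 15/4, [pq,p] = E_q/2 = -3/4, [pq,q] = G_p/2 = 0, [qq,p] = F_q - G_p/2 = 1, [qq,q] = G_q/2 = 11/16
Gamma^p_ij = (G*[ij,p] - F*[ij,q])/(EG - F^2), Gamma^q_ij = (E*[ij,q] - F*[ij,p])/(EG - F^2)
Gamma_ppp = 962/4177, Gamma_ppq = -2139/4177, Gamma_pqq = 5011/8354, Gamma_qpp = 1236/4177, Gamma_qpq = 378/4177, Gamma_qqq = -185/4177
X = (0, -3/4), Y = (-2, -3/4) at the point

Answer: (nabla_X Y)^p = -57573/133664, (nabla_X Y)^q = -42717/66832


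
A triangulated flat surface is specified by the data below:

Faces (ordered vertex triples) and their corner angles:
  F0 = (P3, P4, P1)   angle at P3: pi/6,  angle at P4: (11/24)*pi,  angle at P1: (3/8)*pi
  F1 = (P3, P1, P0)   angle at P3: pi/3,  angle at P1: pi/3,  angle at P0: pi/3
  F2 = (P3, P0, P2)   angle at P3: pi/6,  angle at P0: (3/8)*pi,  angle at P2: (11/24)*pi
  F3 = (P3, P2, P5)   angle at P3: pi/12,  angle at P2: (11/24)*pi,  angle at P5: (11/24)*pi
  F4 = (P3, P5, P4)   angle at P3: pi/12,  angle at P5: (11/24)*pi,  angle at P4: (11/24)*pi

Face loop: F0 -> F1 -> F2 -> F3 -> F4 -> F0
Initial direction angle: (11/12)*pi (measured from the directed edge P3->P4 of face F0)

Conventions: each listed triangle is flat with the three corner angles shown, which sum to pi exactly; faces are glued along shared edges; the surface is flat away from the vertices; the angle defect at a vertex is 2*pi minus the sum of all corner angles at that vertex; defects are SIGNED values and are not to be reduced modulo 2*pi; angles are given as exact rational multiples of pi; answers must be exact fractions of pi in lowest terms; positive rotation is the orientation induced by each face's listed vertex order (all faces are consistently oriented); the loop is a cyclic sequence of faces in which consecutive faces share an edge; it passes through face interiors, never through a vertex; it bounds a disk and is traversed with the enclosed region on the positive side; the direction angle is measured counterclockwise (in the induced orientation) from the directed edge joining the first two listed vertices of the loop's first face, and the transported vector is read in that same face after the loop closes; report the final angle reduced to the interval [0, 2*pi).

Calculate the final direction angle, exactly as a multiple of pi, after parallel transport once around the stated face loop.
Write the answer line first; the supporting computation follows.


Answer: final direction angle = pi/12

enclosed vertex P3: corner angles sum to (5/6)*pi, defect = 2*pi - (5/6)*pi = (7/6)*pi
summing the enclosed defects onto the initial angle, mod 2*pi in the induced orientation:
final angle = (11/12)*pi + (7/6)*pi = pi/12 (mod 2*pi)
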